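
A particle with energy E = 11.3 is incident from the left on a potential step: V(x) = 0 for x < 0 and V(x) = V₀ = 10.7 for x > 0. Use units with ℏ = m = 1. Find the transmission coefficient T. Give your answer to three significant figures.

T = 0.609

The wavenumbers are k₁ = √(2mE)/ℏ = 4.754 on the left and k₂ = √(2m(E − V₀))/ℏ = 1.095 on the right.
Continuity of ψ and ψ′ at the step yields the reflection amplitude r = (k₁ − k₂)/(k₁ + k₂) = 0.6254; thus R = |r|² = 0.3912, T = 0.6088.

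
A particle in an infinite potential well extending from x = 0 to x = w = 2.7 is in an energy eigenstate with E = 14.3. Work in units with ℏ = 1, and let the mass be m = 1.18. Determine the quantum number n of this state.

n = 5

From E_n = n²π²ℏ²/(2mw²) invert to n = √(2mw²E)/(πℏ).
n = (2.7/π) × √(2 × 1.18 × 14.3) = 4.993 → n = 5.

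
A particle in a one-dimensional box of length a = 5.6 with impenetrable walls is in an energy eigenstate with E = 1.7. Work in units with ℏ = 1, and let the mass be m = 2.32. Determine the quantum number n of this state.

From E_n = n²π²ℏ²/(2ma²) invert to n = √(2ma²E)/(πℏ).
n = (5.6/π) × √(2 × 2.32 × 1.7) = 5.006 → n = 5.

n = 5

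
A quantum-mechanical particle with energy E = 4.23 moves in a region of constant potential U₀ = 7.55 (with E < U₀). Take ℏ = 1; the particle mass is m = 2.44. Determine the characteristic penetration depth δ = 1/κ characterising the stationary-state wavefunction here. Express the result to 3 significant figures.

δ = 0.248

Since E < U₀ the TISE in this region is ψ'' = κ²ψ with κ = √(2m(U₀ − E))/ℏ.
κ = √(2 × 2.44 × 3.32) = 4.025. The penetration depth is δ = 1/κ = 0.248.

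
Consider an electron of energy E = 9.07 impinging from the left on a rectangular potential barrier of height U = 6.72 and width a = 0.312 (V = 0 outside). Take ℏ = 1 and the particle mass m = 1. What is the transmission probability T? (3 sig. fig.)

Above the barrier the interior wavenumber is k₂ = √(2m(E − U))/ℏ = 2.168, giving phase k₂a = 0.6764.
Matching at both interfaces gives T⁻¹ = 1 + U² sin²(k₂a) / [4E(E − U)] = 1.208, hence T = 0.828.

T = 0.828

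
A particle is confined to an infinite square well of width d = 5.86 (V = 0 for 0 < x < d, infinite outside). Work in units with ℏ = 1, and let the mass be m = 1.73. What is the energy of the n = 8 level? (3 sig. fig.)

Requiring ψ(0) = ψ(d) = 0 quantises k = nπ/d, hence E_n = ℏ²k²/2m = n²π²ℏ²/(2md²).
E_8 = 8² × π² / (2 × 1.73 × 5.86²) = 5.316.

E = 5.32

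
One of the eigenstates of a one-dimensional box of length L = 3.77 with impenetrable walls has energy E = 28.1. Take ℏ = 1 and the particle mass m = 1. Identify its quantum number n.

n = 9

From E_n = n²π²ℏ²/(2mL²) invert to n = √(2mL²E)/(πℏ).
n = (3.77/π) × √(2 × 1 × 28.1) = 8.996 → n = 9.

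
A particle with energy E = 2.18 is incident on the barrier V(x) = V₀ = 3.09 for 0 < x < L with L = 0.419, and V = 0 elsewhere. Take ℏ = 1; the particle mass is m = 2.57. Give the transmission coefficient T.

T = 0.437

E < V₀: inside the barrier ψ ∝ e^{±κx} with κ = √(2m(V₀ − E))/ℏ = 2.163.
κL = 0.9062, sinh(κL) = 1.035.
The exact tunnelling result is T⁻¹ = 1 + V₀² sinh²(κL) / [4E(V₀ − E)] = 2.290, so T = 0.437.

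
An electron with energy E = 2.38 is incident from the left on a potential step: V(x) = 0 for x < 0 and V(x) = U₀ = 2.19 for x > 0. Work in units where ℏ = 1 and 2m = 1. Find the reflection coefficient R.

R = 0.313

On each side the TISE gives plane waves with k = √(2m(E − V))/ℏ: k₁ = √(2·½·2.38) = 1.543, k₂ = √(2·½·0.19) = 0.4359.
Continuity of ψ and ψ′ at the step yields the reflection amplitude r = (k₁ − k₂)/(k₁ + k₂) = 0.5594; thus R = |r|² = 0.3129, T = 0.6871.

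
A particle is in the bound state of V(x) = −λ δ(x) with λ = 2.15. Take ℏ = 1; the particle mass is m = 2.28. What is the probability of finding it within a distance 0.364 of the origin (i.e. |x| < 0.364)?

P = 0.972

The normalised bound state is ψ = √κ e^{−κ|x|} with κ = mλ/ℏ² = 4.902.
P(|x| < d) = ∫_{−d}^{d} κ e^{−2κ|x|} dx = 1 − e^{−2κd} = 1 − e^{−3.569} = 0.9718.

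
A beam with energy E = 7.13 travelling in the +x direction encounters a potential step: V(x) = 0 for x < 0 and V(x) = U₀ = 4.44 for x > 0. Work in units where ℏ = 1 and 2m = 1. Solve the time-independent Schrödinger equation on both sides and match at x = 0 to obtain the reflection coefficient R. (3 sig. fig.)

R = 0.0571

On each side the TISE gives plane waves with k = √(2m(E − V))/ℏ: k₁ = √(2·½·7.13) = 2.670, k₂ = √(2·½·2.69) = 1.640.
Matching ψ and ψ′ at x = 0 gives r = (k₁ − k₂)/(k₁ + k₂), so R = r² = 0.05711 and T = 1 − R = 0.9429.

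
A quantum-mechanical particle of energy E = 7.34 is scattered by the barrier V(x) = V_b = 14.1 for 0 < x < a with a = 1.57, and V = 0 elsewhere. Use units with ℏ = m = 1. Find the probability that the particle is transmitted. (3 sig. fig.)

T = 0.0000386

E < V_b: inside the barrier ψ ∝ e^{±κx} with κ = √(2m(V_b − E))/ℏ = 3.677.
κa = 5.773, sinh(κa) = 160.7.
The exact tunnelling result is T⁻¹ = 1 + V_b² sinh²(κa) / [4E(V_b − E)] = 25880, so T = 0.0000386.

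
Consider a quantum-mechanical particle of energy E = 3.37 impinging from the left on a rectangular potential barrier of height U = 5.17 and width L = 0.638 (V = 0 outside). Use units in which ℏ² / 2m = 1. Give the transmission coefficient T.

T = 0.494

Since E < U the interior solution is evanescent with decay constant κ = √(2m(U − E))/ℏ = 1.342.
κL = 0.8560, sinh(κL) = 0.9644.
Matching ψ, ψ′ at both faces gives T = [1 + U² sinh²(κL) / (4E(U − E))]⁻¹ = 1/2.025 = 0.494.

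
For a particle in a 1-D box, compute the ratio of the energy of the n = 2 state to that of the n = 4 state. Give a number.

0.25

Since E_n ∝ n², the ratio is (2/4)² = 0.25.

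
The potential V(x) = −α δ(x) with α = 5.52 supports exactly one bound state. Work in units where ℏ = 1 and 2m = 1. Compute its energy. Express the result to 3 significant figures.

E = -7.62

For x ≠ 0 the bound state is ψ ∝ e^{−κ|x|}; integrating the TISE across the delta gives the cusp condition 2κ = 2mα/ℏ², so κ = 2.760.
Then E = −ℏ²κ²/(2m) = −mα²/(2ℏ²) = -7.618.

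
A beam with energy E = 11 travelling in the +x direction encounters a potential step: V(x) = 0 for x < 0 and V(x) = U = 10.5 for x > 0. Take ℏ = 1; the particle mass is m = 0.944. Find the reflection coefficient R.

The wavenumbers are k₁ = √(2mE)/ℏ = 4.557 on the left and k₂ = √(2m(E − U))/ℏ = 0.9716 on the right.
Matching ψ and ψ′ at x = 0 gives r = (k₁ − k₂)/(k₁ + k₂), so R = r² = 0.4206 and T = 1 − R = 0.5794.

R = 0.421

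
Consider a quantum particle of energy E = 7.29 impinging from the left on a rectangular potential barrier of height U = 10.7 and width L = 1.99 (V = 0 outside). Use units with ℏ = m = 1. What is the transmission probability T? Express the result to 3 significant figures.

E < U: inside the barrier ψ ∝ e^{±κx} with κ = √(2m(U − E))/ℏ = 2.612.
κL = 5.197, sinh(κL) = 90.35.
Matching ψ, ψ′ at both faces gives T = [1 + U² sinh²(κL) / (4E(U − E))]⁻¹ = 1/9401 = 0.000106.

T = 0.000106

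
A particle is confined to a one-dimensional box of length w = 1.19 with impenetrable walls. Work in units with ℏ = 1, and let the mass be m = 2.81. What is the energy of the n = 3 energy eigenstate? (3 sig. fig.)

Requiring ψ(0) = ψ(w) = 0 quantises k = nπ/w, hence E_n = ℏ²k²/2m = n²π²ℏ²/(2mw²).
E_3 = 3² × π² / (2 × 2.81 × 1.19²) = 11.16.

E = 11.2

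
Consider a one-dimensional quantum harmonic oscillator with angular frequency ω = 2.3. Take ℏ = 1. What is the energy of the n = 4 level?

E = 10.4

The oscillator eigenvalues are E_n = ℏω(n + ½), so E_4 = 2.3 × 4.5 = 10.35.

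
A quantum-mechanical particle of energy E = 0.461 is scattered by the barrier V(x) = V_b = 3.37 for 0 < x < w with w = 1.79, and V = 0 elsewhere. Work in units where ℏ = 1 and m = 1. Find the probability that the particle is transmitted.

T = 0.000336

E < V_b: inside the barrier ψ ∝ e^{±κx} with κ = √(2m(V_b − E))/ℏ = 2.412.
κw = 4.318, sinh(κw) = 37.50.
The exact tunnelling result is T⁻¹ = 1 + V_b² sinh²(κw) / [4E(V_b − E)] = 2978, so T = 0.000336.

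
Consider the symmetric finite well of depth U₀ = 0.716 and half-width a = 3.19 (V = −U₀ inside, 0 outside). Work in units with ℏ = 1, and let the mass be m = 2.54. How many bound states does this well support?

Define the well-strength parameter z₀ = (a/ℏ)√(2mU₀) = 3.19 × √(2·2.54·0.716) = 6.084.
The even/odd transcendental equations gain one root per π/2 in z₀, giving N = 1 + ⌊2z₀/π⌋ = 1 + ⌊3.873⌋ = 4.

N = 4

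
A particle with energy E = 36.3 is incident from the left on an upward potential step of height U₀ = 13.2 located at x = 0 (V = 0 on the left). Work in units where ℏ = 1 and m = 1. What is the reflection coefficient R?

On each side the TISE gives plane waves with k = √(2m(E − V))/ℏ: k₁ = √(2·1·36.3) = 8.521, k₂ = √(2·1·23.1) = 6.797.
Matching ψ and ψ′ at x = 0 gives r = (k₁ − k₂)/(k₁ + k₂), so R = r² = 0.01266 and T = 1 − R = 0.9873.

R = 0.0127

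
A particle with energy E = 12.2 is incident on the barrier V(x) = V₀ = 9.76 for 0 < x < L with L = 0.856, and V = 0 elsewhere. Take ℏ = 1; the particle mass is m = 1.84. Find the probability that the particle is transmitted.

T = 0.808

E > V₀: inside the barrier k₂ = √(2m(E − V₀))/ℏ = 2.997, k₂L = 2.565.
T = [1 + V₀² sin²(k₂L) / (4E(E − V₀))]⁻¹ = 1/1.238 = 0.808.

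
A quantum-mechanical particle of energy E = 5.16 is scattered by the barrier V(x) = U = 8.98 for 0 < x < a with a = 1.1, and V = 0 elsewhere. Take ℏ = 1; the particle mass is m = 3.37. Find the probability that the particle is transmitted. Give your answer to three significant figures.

Since E < U the interior solution is evanescent with decay constant κ = √(2m(U − E))/ℏ = 5.074.
κa = 5.582, sinh(κa) = 132.7.
The exact tunnelling result is T⁻¹ = 1 + U² sinh²(κa) / [4E(U − E)] = 18020, so T = 0.0000555.

T = 0.0000555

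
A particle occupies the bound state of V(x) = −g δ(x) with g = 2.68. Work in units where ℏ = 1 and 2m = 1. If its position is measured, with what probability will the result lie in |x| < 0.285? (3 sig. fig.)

P = 0.534

The normalised bound state is ψ = √κ e^{−κ|x|} with κ = mg/ℏ² = 1.340.
P(|x| < d) = ∫_{−d}^{d} κ e^{−2κ|x|} dx = 1 − e^{−2κd} = 1 − e^{−0.7638} = 0.5341.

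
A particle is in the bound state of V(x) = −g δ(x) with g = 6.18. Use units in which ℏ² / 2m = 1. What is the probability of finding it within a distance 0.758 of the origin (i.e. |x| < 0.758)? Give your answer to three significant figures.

The normalised bound state is ψ = √κ e^{−κ|x|} with κ = mg/ℏ² = 3.090.
P(|x| < d) = ∫_{−d}^{d} κ e^{−2κ|x|} dx = 1 − e^{−2κd} = 1 − e^{−4.684} = 0.9908.

P = 0.991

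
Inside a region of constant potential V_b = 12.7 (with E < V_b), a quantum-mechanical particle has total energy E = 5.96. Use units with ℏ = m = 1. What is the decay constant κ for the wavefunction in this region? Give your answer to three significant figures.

Since E < V_b the TISE in this region is ψ'' = κ²ψ with κ = √(2m(V_b − E))/ℏ.
κ = √(2 × 1 × 6.74) = 3.672.

κ = 3.67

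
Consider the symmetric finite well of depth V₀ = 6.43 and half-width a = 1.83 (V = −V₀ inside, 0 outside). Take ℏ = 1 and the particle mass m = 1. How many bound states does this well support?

N = 5

The dimensionless depth is z₀ = a√(2mV₀)/ℏ = 1.83 × √(12.86) = 6.563.
A new bound state (alternating even/odd) appears each time z₀ passes a multiple of π/2, so N = ⌊2z₀/π⌋ + 1 = ⌊4.178⌋ + 1 = 5.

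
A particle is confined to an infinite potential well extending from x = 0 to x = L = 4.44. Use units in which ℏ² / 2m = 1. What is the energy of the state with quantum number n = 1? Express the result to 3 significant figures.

Requiring ψ(0) = ψ(L) = 0 quantises k = nπ/L, hence E_n = ℏ²k²/2m = n²π²ℏ²/(2mL²).
E_1 = 1² × π² / (2 × 0.5 × 4.44²) = 0.5006.

E = 0.501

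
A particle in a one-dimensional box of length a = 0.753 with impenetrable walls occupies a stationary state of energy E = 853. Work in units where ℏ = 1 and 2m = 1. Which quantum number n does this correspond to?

n = 7

From E_n = n²π²ℏ²/(2ma²) invert to n = √(2ma²E)/(πℏ).
n = (0.753/π) × √(2 × 0.5 × 853) = 7.000 → n = 7.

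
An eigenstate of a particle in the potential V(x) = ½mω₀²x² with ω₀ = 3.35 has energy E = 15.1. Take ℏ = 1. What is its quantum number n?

Invert E_n = (n + ½)ℏω₀: n = E/ℏω₀ − ½ = 4.007, so n = 4.

n = 4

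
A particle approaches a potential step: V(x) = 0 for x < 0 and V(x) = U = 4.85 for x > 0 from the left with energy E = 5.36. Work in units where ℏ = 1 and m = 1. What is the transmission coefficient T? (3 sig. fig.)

T = 0.721

The wavenumbers are k₁ = √(2mE)/ℏ = 3.274 on the left and k₂ = √(2m(E − U))/ℏ = 1.010 on the right.
Matching ψ and ψ′ at x = 0 gives r = (k₁ − k₂)/(k₁ + k₂), so R = r² = 0.2793 and T = 1 − R = 0.7207.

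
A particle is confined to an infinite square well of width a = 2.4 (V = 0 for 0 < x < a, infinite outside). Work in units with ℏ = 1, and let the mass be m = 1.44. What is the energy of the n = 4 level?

E = 9.52

Requiring ψ(0) = ψ(a) = 0 quantises k = nπ/a, hence E_n = ℏ²k²/2m = n²π²ℏ²/(2ma²).
E_4 = 4² × π² / (2 × 1.44 × 2.4²) = 9.519.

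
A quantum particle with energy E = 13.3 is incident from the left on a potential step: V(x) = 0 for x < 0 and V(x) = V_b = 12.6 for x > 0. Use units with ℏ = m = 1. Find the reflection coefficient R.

On each side the TISE gives plane waves with k = √(2m(E − V))/ℏ: k₁ = √(2·1·13.3) = 5.158, k₂ = √(2·1·0.7) = 1.183.
Continuity of ψ and ψ′ at the step yields the reflection amplitude r = (k₁ − k₂)/(k₁ + k₂) = 0.6268; thus R = |r|² = 0.3929, T = 0.6071.

R = 0.393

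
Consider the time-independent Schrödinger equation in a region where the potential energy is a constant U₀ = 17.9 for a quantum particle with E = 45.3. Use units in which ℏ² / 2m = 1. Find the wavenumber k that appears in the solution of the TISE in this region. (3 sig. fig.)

With E > U₀ the solution is oscillatory, ψ ∝ e^{±ikx} with k = √(2m(E − U₀))/ℏ.
k = √(2 × 0.5 × 27.4) = 5.235.

k = 5.23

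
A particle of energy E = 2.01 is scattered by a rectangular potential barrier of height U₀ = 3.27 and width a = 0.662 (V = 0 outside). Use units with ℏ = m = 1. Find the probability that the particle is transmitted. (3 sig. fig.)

E < U₀: inside the barrier ψ ∝ e^{±κx} with κ = √(2m(U₀ − E))/ℏ = 1.587.
κa = 1.051, sinh(κa) = 1.255.
The exact tunnelling result is T⁻¹ = 1 + U₀² sinh²(κa) / [4E(U₀ − E)] = 2.663, so T = 0.375.

T = 0.375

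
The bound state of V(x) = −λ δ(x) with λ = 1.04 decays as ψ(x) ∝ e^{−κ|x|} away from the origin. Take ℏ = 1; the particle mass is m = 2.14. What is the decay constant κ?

Integrating the TISE across x = 0 gives the cusp condition ψ'(0⁺) − ψ'(0⁻) = −(2mλ/ℏ²)ψ(0).
With ψ ∝ e^{−κ|x|} this yields −2κ = −2mλ/ℏ², so κ = mλ/ℏ² = 2.226.

κ = 2.23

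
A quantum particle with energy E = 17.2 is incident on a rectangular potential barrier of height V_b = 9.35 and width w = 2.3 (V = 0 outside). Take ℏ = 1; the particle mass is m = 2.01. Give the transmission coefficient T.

T = 0.981

E > V_b: inside the barrier k₂ = √(2m(E − V_b))/ℏ = 5.618, k₂w = 12.92.
T = [1 + V_b² sin²(k₂w) / (4E(E − V_b))]⁻¹ = 1/1.019 = 0.981.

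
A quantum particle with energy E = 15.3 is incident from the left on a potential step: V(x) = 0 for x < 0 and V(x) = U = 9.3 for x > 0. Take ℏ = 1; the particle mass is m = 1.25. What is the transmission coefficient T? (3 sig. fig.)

The wavenumbers are k₁ = √(2mE)/ℏ = 6.185 on the left and k₂ = √(2m(E − U))/ℏ = 3.873 on the right.
Matching ψ and ψ′ at x = 0 gives r = (k₁ − k₂)/(k₁ + k₂), so R = r² = 0.05283 and T = 1 − R = 0.9472.

T = 0.947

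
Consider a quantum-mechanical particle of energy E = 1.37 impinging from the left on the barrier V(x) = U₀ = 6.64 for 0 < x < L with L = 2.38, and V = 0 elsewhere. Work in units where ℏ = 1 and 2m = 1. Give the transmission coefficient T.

E < U₀: inside the barrier ψ ∝ e^{±κx} with κ = √(2m(U₀ − E))/ℏ = 2.296.
κL = 5.464, sinh(κL) = 118.0.
The exact tunnelling result is T⁻¹ = 1 + U₀² sinh²(κL) / [4E(U₀ − E)] = 21250, so T = 0.0000471.

T = 0.0000471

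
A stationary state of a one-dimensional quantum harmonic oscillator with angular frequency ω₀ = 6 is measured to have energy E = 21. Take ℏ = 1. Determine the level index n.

n = 3

Invert E_n = (n + ½)ℏω₀: n = E/ℏω₀ − ½ = 3.000, so n = 3.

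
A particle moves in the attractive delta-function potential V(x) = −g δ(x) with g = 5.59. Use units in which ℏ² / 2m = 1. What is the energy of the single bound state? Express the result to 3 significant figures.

The bound state is ψ(x) = √κ e^{−κ|x|}. The derivative jump ψ'(0⁺) − ψ'(0⁻) = −(2mg/ℏ²)ψ(0) fixes κ = mg/ℏ² = 2.795.
Then E = −ℏ²κ²/(2m) = −mg²/(2ℏ²) = -7.812.

E = -7.81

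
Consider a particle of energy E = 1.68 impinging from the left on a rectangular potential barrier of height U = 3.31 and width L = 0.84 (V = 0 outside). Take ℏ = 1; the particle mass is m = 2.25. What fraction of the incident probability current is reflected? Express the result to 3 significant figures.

R = 0.959

E < U: inside the barrier ψ ∝ e^{±κx} with κ = √(2m(U − E))/ℏ = 2.708.
κL = 2.275, sinh(κL) = 4.813.
The exact tunnelling result is T⁻¹ = 1 + U² sinh²(κL) / [4E(U − E)] = 24.17, so T = 0.0414.
R = 1 − T = 0.959.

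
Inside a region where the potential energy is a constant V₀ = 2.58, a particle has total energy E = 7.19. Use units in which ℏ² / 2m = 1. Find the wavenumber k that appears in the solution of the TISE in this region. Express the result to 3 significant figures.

k = 2.15

With E > V₀ the solution is oscillatory, ψ ∝ e^{±ikx} with k = √(2m(E − V₀))/ℏ.
k = √(2 × 0.5 × 4.61) = 2.147.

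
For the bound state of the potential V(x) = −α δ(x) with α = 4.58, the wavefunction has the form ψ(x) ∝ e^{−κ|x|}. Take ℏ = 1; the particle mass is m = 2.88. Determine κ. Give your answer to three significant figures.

Integrate −(ℏ²/2m)ψ'' − αδ(x)ψ = Eψ from −ε to +ε: the ψ'' term gives ψ'(0⁺) − ψ'(0⁻) and the δ term gives −(2mα/ℏ²)ψ(0).
With ψ ∝ e^{−κ|x|} this yields −2κ = −2mα/ℏ², so κ = mα/ℏ² = 13.19.

κ = 13.2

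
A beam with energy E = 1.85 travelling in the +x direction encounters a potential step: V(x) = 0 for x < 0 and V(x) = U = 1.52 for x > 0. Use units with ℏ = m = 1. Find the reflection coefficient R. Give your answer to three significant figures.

The wavenumbers are k₁ = √(2mE)/ℏ = 1.924 on the left and k₂ = √(2m(E − U))/ℏ = 0.8124 on the right.
Continuity of ψ and ψ′ at the step yields the reflection amplitude r = (k₁ − k₂)/(k₁ + k₂) = 0.4061; thus R = |r|² = 0.1649, T = 0.8351.

R = 0.165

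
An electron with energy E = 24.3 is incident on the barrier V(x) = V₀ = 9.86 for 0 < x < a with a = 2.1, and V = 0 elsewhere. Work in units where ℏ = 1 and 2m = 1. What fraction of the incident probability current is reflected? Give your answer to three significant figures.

E > V₀: inside the barrier k₂ = √(2m(E − V₀))/ℏ = 3.800, k₂a = 7.980.
T = [1 + V₀² sin²(k₂a) / (4E(E − V₀))]⁻¹ = 1/1.068 = 0.936.
R = 1 − T = 0.0638.

R = 0.0638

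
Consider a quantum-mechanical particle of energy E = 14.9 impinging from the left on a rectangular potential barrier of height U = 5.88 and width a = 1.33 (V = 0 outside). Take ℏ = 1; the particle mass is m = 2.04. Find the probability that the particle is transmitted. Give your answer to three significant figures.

Above the barrier the interior wavenumber is k₂ = √(2m(E − U))/ℏ = 6.066, giving phase k₂a = 8.068.
Matching at both interfaces gives T⁻¹ = 1 + U² sin²(k₂a) / [4E(E − U)] = 1.061, hence T = 0.942.

T = 0.942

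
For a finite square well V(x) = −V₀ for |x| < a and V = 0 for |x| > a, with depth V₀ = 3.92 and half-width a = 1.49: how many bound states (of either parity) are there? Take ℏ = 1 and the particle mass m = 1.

Define the well-strength parameter z₀ = (a/ℏ)√(2mV₀) = 1.49 × √(2·1·3.92) = 4.172.
The even/odd transcendental equations gain one root per π/2 in z₀, giving N = 1 + ⌊2z₀/π⌋ = 1 + ⌊2.656⌋ = 3.

N = 3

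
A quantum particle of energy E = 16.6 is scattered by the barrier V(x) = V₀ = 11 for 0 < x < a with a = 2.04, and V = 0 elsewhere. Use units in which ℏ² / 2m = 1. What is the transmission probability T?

T = 0.757

E > V₀: inside the barrier k₂ = √(2m(E − V₀))/ℏ = 2.366, k₂a = 4.828.
Matching at both interfaces gives T⁻¹ = 1 + V₀² sin²(k₂a) / [4E(E − V₀)] = 1.321, hence T = 0.757.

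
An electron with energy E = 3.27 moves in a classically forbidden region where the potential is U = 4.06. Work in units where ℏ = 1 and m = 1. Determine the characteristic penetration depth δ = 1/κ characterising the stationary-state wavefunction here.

δ = 0.796

Since E < U the TISE in this region is ψ'' = κ²ψ with κ = √(2m(U − E))/ℏ.
κ = √(2 × 1 × 0.79) = 1.257. The penetration depth is δ = 1/κ = 0.796.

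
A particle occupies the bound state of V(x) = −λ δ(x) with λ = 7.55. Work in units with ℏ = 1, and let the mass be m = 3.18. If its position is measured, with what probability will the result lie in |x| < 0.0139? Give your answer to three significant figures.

The normalised bound state is ψ = √κ e^{−κ|x|} with κ = mλ/ℏ² = 24.01.
P(|x| < d) = ∫_{−d}^{d} κ e^{−2κ|x|} dx = 1 − e^{−2κd} = 1 − e^{−0.6675} = 0.4870.

P = 0.487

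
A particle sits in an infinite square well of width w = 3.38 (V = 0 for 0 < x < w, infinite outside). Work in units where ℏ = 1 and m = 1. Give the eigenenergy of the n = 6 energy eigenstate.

E = 15.6

Requiring ψ(0) = ψ(w) = 0 quantises k = nπ/w, hence E_n = ℏ²k²/2m = n²π²ℏ²/(2mw²).
E_6 = 6² × π² / (2 × 1 × 3.38²) = 15.55.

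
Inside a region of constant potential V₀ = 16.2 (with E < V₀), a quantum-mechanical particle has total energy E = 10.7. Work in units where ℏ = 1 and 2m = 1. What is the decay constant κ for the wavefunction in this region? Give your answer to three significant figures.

κ = 2.35

Since E < V₀ the TISE in this region is ψ'' = κ²ψ with κ = √(2m(V₀ − E))/ℏ.
κ = √(2 × 0.5 × 5.5) = 2.345.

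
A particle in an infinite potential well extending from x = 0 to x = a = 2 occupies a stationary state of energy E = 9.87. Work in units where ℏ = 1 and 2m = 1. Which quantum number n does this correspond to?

For an infinite well E_n = n²π²ℏ²/(2ma²), so n = (a/πℏ)√(2mE).
n = (2/π) × √(2 × 0.5 × 9.87) = 2.000 → n = 2.

n = 2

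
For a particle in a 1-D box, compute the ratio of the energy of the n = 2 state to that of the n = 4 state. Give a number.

0.25

Since E_n ∝ n², the ratio is (2/4)² = 0.25.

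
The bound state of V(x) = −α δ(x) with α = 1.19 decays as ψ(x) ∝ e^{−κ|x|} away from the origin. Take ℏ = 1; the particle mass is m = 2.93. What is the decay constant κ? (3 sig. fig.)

κ = 3.49

Integrating the TISE across x = 0 gives the cusp condition ψ'(0⁺) − ψ'(0⁻) = −(2mα/ℏ²)ψ(0).
With ψ ∝ e^{−κ|x|} this yields −2κ = −2mα/ℏ², so κ = mα/ℏ² = 3.487.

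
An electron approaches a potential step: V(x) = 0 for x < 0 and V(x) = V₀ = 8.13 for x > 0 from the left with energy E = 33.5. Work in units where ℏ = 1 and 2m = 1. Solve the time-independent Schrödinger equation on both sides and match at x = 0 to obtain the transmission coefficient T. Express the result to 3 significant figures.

On each side the TISE gives plane waves with k = √(2m(E − V))/ℏ: k₁ = √(2·½·33.5) = 5.788, k₂ = √(2·½·25.37) = 5.037.
Continuity of ψ and ψ′ at the step yields the reflection amplitude r = (k₁ − k₂)/(k₁ + k₂) = 0.06938; thus R = |r|² = 0.004814, T = 0.9952.

T = 0.995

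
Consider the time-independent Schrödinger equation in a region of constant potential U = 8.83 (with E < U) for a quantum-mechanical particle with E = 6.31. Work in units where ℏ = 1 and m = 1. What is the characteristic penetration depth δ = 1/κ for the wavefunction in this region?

δ = 0.445

Since E < U the TISE in this region is ψ'' = κ²ψ with κ = √(2m(U − E))/ℏ.
κ = √(2 × 1 × 2.52) = 2.245. The penetration depth is δ = 1/κ = 0.445.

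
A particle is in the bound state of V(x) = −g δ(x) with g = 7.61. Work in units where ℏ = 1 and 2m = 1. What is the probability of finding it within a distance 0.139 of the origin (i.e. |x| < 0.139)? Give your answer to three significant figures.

The normalised bound state is ψ = √κ e^{−κ|x|} with κ = mg/ℏ² = 3.805.
P(|x| < d) = ∫_{−d}^{d} κ e^{−2κ|x|} dx = 1 − e^{−2κd} = 1 − e^{−1.058} = 0.6528.

P = 0.653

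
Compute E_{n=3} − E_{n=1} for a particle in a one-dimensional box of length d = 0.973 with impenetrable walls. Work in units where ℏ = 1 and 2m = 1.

E_n = n²π²ℏ²/(2md²), so ΔE = (3² − 1²) π²ℏ²/(2md²).
ΔE = 8 × π² / (2 × 0.5 × 0.973²) = 83.40.

ΔE = 83.4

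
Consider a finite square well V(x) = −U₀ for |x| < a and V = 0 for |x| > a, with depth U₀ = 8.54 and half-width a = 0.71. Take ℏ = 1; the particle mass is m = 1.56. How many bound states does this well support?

N = 3

Define the well-strength parameter z₀ = (a/ℏ)√(2mU₀) = 0.71 × √(2·1.56·8.54) = 3.665.
A new bound state (alternating even/odd) appears each time z₀ passes a multiple of π/2, so N = ⌊2z₀/π⌋ + 1 = ⌊2.333⌋ + 1 = 3.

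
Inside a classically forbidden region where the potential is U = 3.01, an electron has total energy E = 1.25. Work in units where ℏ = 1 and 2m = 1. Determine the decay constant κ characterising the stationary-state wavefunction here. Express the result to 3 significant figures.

κ = 1.33

Since E < U the TISE in this region is ψ'' = κ²ψ with κ = √(2m(U − E))/ℏ.
κ = √(2 × 0.5 × 1.76) = 1.327.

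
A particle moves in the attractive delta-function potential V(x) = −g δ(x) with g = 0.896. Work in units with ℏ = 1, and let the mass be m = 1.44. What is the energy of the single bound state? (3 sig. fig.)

E = -0.578

The bound state is ψ(x) = √κ e^{−κ|x|}. The derivative jump ψ'(0⁺) − ψ'(0⁻) = −(2mg/ℏ²)ψ(0) fixes κ = mg/ℏ² = 1.290.
Then E = −ℏ²κ²/(2m) = −mg²/(2ℏ²) = -0.5780.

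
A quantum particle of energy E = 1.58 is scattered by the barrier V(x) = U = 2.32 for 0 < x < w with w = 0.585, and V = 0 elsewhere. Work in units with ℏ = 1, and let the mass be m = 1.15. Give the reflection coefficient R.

E < U: inside the barrier ψ ∝ e^{±κx} with κ = √(2m(U − E))/ℏ = 1.305.
κw = 0.7632, sinh(κw) = 0.8395.
Matching ψ, ψ′ at both faces gives T = [1 + U² sinh²(κw) / (4E(U − E))]⁻¹ = 1/1.811 = 0.552.
R = 1 − T = 0.448.

R = 0.448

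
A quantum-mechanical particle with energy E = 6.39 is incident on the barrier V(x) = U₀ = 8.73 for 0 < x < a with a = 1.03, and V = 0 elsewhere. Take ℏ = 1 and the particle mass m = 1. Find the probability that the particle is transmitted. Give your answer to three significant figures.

T = 0.0359

Since E < U₀ the interior solution is evanescent with decay constant κ = √(2m(U₀ − E))/ℏ = 2.163.
κa = 2.228, sinh(κa) = 4.588.
Matching ψ, ψ′ at both faces gives T = [1 + U₀² sinh²(κa) / (4E(U₀ − E))]⁻¹ = 1/27.82 = 0.0359.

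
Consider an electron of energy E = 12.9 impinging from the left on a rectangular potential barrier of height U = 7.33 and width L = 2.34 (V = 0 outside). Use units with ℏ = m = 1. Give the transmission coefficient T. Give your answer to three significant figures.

E > U: inside the barrier k₂ = √(2m(E − U))/ℏ = 3.338, k₂L = 7.810.
Matching at both interfaces gives T⁻¹ = 1 + U² sin²(k₂L) / [4E(E − U)] = 1.187, hence T = 0.843.

T = 0.843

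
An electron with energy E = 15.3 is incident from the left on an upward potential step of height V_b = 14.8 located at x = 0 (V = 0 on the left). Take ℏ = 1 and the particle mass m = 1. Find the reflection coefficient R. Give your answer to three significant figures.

The wavenumbers are k₁ = √(2mE)/ℏ = 5.532 on the left and k₂ = √(2m(E − V_b))/ℏ = 1.000 on the right.
Matching ψ and ψ′ at x = 0 gives r = (k₁ − k₂)/(k₁ + k₂), so R = r² = 0.4814 and T = 1 − R = 0.5186.

R = 0.481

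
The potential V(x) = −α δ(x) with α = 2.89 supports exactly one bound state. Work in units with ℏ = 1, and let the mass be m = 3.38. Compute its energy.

For x ≠ 0 the bound state is ψ ∝ e^{−κ|x|}; integrating the TISE across the delta gives the cusp condition 2κ = 2mα/ℏ², so κ = 9.768.
Then E = −ℏ²κ²/(2m) = −mα²/(2ℏ²) = -14.12.

E = -14.1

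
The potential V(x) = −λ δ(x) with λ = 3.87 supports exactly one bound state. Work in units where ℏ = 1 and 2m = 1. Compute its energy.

For x ≠ 0 the bound state is ψ ∝ e^{−κ|x|}; integrating the TISE across the delta gives the cusp condition 2κ = 2mλ/ℏ², so κ = 1.935.
Then E = −ℏ²κ²/(2m) = −mλ²/(2ℏ²) = -3.744.

E = -3.74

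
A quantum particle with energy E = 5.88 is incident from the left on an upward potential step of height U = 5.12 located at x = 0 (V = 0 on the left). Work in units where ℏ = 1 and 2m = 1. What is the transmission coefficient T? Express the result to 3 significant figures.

The wavenumbers are k₁ = √(2mE)/ℏ = 2.425 on the left and k₂ = √(2m(E − U))/ℏ = 0.8718 on the right.
Continuity of ψ and ψ′ at the step yields the reflection amplitude r = (k₁ − k₂)/(k₁ + k₂) = 0.4711; thus R = |r|² = 0.2219, T = 0.7781.

T = 0.778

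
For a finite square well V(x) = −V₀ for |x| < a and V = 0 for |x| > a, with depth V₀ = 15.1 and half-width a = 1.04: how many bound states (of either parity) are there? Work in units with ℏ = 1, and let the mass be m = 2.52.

The dimensionless depth is z₀ = a√(2mV₀)/ℏ = 1.04 × √(76.10) = 9.073.
A new bound state (alternating even/odd) appears each time z₀ passes a multiple of π/2, so N = ⌊2z₀/π⌋ + 1 = ⌊5.776⌋ + 1 = 6.

N = 6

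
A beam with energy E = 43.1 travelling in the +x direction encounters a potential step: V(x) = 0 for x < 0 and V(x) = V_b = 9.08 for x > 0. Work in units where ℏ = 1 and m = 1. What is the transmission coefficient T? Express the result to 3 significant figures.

On each side the TISE gives plane waves with k = √(2m(E − V))/ℏ: k₁ = √(2·1·43.1) = 9.284, k₂ = √(2·1·34.02) = 8.249.
Continuity of ψ and ψ′ at the step yields the reflection amplitude r = (k₁ − k₂)/(k₁ + k₂) = 0.05907; thus R = |r|² = 0.003490, T = 0.9965.

T = 0.997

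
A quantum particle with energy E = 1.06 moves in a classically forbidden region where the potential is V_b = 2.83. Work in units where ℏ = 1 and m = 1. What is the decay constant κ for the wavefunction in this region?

Since E < V_b the TISE in this region is ψ'' = κ²ψ with κ = √(2m(V_b − E))/ℏ.
κ = √(2 × 1 × 1.77) = 1.881.

κ = 1.88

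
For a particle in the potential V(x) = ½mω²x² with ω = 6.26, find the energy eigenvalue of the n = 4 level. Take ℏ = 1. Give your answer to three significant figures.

Using E_n = (n + ½)ℏω: E_4 = 4.5 × 6.26 = 28.17.

E = 28.2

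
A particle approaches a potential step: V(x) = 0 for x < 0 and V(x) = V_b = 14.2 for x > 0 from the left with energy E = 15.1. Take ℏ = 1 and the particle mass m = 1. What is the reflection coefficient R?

On each side the TISE gives plane waves with k = √(2m(E − V))/ℏ: k₁ = √(2·1·15.1) = 5.495, k₂ = √(2·1·0.9) = 1.342.
Matching ψ and ψ′ at x = 0 gives r = (k₁ − k₂)/(k₁ + k₂), so R = r² = 0.3691 and T = 1 − R = 0.6309.

R = 0.369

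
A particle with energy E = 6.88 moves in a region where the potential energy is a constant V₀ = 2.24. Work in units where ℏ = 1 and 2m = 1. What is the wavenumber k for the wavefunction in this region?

k = 2.15

With E > V₀ the solution is oscillatory, ψ ∝ e^{±ikx} with k = √(2m(E − V₀))/ℏ.
k = √(2 × 0.5 × 4.64) = 2.154.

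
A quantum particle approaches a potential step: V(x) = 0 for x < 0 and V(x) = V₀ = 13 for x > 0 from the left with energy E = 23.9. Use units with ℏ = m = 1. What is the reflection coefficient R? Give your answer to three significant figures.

The wavenumbers are k₁ = √(2mE)/ℏ = 6.914 on the left and k₂ = √(2m(E − V₀))/ℏ = 4.669 on the right.
Continuity of ψ and ψ′ at the step yields the reflection amplitude r = (k₁ − k₂)/(k₁ + k₂) = 0.1938; thus R = |r|² = 0.03756, T = 0.9624.

R = 0.0376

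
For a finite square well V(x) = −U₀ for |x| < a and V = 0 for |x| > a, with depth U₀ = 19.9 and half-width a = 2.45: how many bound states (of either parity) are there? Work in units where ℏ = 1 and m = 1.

N = 10

Define the well-strength parameter z₀ = (a/ℏ)√(2mU₀) = 2.45 × √(2·1·19.9) = 15.46.
A new bound state (alternating even/odd) appears each time z₀ passes a multiple of π/2, so N = ⌊2z₀/π⌋ + 1 = ⌊9.840⌋ + 1 = 10.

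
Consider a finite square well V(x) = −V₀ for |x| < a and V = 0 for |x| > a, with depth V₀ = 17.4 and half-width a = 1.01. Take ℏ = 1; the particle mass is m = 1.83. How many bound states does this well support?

The dimensionless depth is z₀ = a√(2mV₀)/ℏ = 1.01 × √(63.68) = 8.060.
The even/odd transcendental equations gain one root per π/2 in z₀, giving N = 1 + ⌊2z₀/π⌋ = 1 + ⌊5.131⌋ = 6.

N = 6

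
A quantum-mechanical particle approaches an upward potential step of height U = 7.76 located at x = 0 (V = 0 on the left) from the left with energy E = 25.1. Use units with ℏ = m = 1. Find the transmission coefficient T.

T = 0.991

The wavenumbers are k₁ = √(2mE)/ℏ = 7.085 on the left and k₂ = √(2m(E − U))/ℏ = 5.889 on the right.
Continuity of ψ and ψ′ at the step yields the reflection amplitude r = (k₁ − k₂)/(k₁ + k₂) = 0.09220; thus R = |r|² = 0.008501, T = 0.9915.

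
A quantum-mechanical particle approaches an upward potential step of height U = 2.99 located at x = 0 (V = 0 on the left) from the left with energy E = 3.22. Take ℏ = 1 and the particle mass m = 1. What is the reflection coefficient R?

On each side the TISE gives plane waves with k = √(2m(E − V))/ℏ: k₁ = √(2·1·3.22) = 2.538, k₂ = √(2·1·0.23) = 0.6782.
Continuity of ψ and ψ′ at the step yields the reflection amplitude r = (k₁ − k₂)/(k₁ + k₂) = 0.5782; thus R = |r|² = 0.3343, T = 0.6657.

R = 0.334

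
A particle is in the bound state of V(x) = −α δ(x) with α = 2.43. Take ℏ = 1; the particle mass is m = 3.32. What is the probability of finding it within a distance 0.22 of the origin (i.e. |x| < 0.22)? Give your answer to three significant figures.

P = 0.971

The normalised bound state is ψ = √κ e^{−κ|x|} with κ = mα/ℏ² = 8.068.
P(|x| < d) = ∫_{−d}^{d} κ e^{−2κ|x|} dx = 1 − e^{−2κd} = 1 − e^{−3.550} = 0.9713.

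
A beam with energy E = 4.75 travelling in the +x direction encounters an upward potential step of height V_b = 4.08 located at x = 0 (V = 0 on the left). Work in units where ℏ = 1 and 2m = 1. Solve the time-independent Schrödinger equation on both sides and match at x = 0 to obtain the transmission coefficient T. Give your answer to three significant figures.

On each side the TISE gives plane waves with k = √(2m(E − V))/ℏ: k₁ = √(2·½·4.75) = 2.179, k₂ = √(2·½·0.67) = 0.8185.
Matching ψ and ψ′ at x = 0 gives r = (k₁ − k₂)/(k₁ + k₂), so R = r² = 0.2061 and T = 1 − R = 0.7939.

T = 0.794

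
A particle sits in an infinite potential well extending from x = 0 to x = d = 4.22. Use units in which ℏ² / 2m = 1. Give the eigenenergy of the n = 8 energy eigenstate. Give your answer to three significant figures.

Requiring ψ(0) = ψ(d) = 0 quantises k = nπ/d, hence E_n = ℏ²k²/2m = n²π²ℏ²/(2md²).
E_8 = 8² × π² / (2 × 0.5 × 4.22²) = 35.47.

E = 35.5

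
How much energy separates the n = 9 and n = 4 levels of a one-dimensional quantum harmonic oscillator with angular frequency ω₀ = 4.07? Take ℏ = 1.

E_n = ℏω₀(n + ½), so ΔE = (9 − 4) ℏω₀ = 5 × 4.07 = 20.35.

ΔE = 20.4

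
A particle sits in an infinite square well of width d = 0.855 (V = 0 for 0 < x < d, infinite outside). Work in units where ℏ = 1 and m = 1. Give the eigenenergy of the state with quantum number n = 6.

Requiring ψ(0) = ψ(d) = 0 quantises k = nπ/d, hence E_n = ℏ²k²/2m = n²π²ℏ²/(2md²).
E_6 = 6² × π² / (2 × 1 × 0.855²) = 243.0.

E = 243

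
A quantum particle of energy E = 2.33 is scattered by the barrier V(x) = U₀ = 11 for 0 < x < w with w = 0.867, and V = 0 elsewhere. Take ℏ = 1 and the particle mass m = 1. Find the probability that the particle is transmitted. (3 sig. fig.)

Since E < U₀ the interior solution is evanescent with decay constant κ = √(2m(U₀ − E))/ℏ = 4.164.
κw = 3.610, sinh(κw) = 18.48.
Matching ψ, ψ′ at both faces gives T = [1 + U₀² sinh²(κw) / (4E(U₀ − E))]⁻¹ = 1/512.1 = 0.00195.

T = 0.00195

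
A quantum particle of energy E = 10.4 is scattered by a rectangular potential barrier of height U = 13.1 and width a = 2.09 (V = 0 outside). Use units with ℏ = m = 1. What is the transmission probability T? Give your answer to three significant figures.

E < U: inside the barrier ψ ∝ e^{±κx} with κ = √(2m(U − E))/ℏ = 2.324.
κa = 4.857, sinh(κa) = 64.30.
The exact tunnelling result is T⁻¹ = 1 + U² sinh²(κa) / [4E(U − E)] = 6317, so T = 0.000158.

T = 0.000158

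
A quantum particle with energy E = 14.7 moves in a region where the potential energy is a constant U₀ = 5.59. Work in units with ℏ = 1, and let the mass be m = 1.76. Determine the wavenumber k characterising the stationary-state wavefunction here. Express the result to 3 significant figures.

With E > U₀ the solution is oscillatory, ψ ∝ e^{±ikx} with k = √(2m(E − U₀))/ℏ.
k = √(2 × 1.76 × 9.11) = 5.663.

k = 5.66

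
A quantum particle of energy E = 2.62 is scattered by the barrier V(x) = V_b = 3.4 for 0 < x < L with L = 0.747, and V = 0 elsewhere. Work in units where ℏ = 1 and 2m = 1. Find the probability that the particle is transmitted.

Since E < V_b the interior solution is evanescent with decay constant κ = √(2m(V_b − E))/ℏ = 0.8832.
κL = 0.6597, sinh(κL) = 0.7086.
The exact tunnelling result is T⁻¹ = 1 + V_b² sinh²(κL) / [4E(V_b − E)] = 1.710, so T = 0.585.

T = 0.585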